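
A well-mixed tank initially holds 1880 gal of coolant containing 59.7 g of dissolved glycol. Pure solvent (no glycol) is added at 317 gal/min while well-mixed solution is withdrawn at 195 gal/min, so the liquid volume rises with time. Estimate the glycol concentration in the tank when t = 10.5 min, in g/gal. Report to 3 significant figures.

0.00823 g/gal

Total volume: dV/dt = Q_in − Q_out = 122.00 gal/min, so V(t) = 1880 + 122.00 t and V(10.5) = 3161.0 gal.
Solute balance: dm/dt = 0 − Q_out C = −Q_out m/V(t).
dm/m = −Q_out dt/(V₀ + 122.00 t); integrating gives ln(m/m₀) = −(Q_out/(Q_in−Q_out)) ln(V/V₀).
m = m₀ (V₀/V)^(Q_out/(Q_in−Q_out)) = 59.7 × (1880/3161.0)^(1.5984) = 26.018 g.
C = m/V = 26.018/3161.0 = 0.0082310 g/gal.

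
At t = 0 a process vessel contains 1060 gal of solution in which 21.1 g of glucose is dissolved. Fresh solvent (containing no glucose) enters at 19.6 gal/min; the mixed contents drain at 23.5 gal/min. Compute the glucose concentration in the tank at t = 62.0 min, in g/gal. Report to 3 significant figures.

0.00542 g/gal

Let m(t) be the amount of glucose. Volume: V(t) = V₀ + (Q_in − Q_out) t = 1060 − 3.9000 t; V(62.0) = 818.20 gal.
Solute balance: dm/dt = 0 − Q_out C = −Q_out m/V(t).
dm/m = −Q_out dt/(V₀ − 3.9000 t); integrating gives ln(m/m₀) = −(Q_out/(Q_in−Q_out)) ln(V/V₀).
m = m₀ (V₀/V)^(Q_out/(Q_in−Q_out)) = 21.1 × (1060/818.20)^(-6.0256) = 4.4332 g.
C = m/V = 4.4332/818.20 = 0.0054183 g/gal.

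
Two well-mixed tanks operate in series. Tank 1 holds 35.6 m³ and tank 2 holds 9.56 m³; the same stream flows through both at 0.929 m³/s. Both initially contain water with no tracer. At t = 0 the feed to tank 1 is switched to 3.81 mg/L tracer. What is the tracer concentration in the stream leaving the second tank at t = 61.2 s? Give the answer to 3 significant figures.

Each tank obeys Vᵢ dCᵢ/dt = Q(Cᵢ₋₁ − Cᵢ), so τᵢ = Vᵢ/Q.
τ₁ = 35.6/0.929 = 38.321 s; τ₂ = 9.56/0.929 = 10.291 s.
Solving the cascade with C₁(0)=C₂(0)=0 gives C₂(t) = C_in[1 − (τ₁ e^(−t/τ₁) − τ₂ e^(−t/τ₂))/(τ₁ − τ₂)].
At t = 61.2: e^(−t/τ₁) = 0.20249, e^(−t/τ₂) = 0.0026133.
C₂ = 3.81·[1 − (38.321·0.20249 − 10.291·0.0026133)/(28.030)] = 3.81·0.72412 = 2.7589 mg/L.

2.76 mg/L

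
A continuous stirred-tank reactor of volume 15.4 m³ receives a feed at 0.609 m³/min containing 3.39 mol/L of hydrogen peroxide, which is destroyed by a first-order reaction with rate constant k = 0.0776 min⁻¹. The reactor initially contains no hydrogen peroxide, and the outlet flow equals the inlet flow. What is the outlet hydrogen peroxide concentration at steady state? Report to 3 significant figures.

V dC/dt = Q(C_in − C) − k V C.
Steady state (dC/dt = 0): C_ss = Q C_in/(Q + kV) = C_in/(1 + kV/Q).
C_ss = 0.609·3.39/(0.609 + 0.0776·15.4) = 2.0645/1.8040 = 1.1444 mol/L.

1.14 mol/L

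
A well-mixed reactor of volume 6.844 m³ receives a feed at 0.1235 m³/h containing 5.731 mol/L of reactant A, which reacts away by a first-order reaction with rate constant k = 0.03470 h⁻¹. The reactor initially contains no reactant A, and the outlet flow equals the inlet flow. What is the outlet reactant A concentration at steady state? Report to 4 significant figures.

Species balance: V dC/dt = Q C_in − Q C − k V C.
At steady state: 0 = Q C_in − (Q + kV) C_ss, so C_ss = Q C_in/(Q + kV).
C_ss = 0.1235·5.731/(0.1235 + 0.03470·6.844) = 0.707778/0.360987 = 1.96068 mol/L.

1.961 mol/L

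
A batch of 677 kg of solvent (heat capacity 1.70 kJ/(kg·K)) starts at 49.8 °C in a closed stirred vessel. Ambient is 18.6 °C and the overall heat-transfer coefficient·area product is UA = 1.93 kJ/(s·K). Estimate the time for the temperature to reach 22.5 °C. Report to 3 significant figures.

Lumped-capacitance energy balance: M c_p dT/dt = UA(T_amb − T).
τ = M c_p/UA = 596.32 s; T_ss = T_amb = 18.600 °C.
T(t) = T_ss + (T₀ − T_ss)e^(−t/τ); set T = 22.5:
t = −τ ln[(T − T_ss)/(T₀ − T_ss)] = −596.32 · ln(0.12500) = 1240.0 s.

1240 s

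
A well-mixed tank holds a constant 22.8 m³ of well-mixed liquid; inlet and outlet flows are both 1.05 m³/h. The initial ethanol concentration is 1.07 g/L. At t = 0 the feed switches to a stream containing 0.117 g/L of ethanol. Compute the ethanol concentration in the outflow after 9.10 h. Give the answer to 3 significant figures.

0.744 g/L

Unsteady species balance (constant V, well mixed): V dC/dt = Q(C_in − C).
So dC/dt = (C_in − C)/τ with τ = V/Q = 22.8/1.05 = 21.714 h.
Integrating: C(t) = C_in + (C₀ − C_in) e^(−t/τ).
C(9.10) = 0.117 + (1.07 − 0.117)·e^(−9.10/21.714) = 0.117 + (0.95300)·0.65765 = 0.74374 g/L.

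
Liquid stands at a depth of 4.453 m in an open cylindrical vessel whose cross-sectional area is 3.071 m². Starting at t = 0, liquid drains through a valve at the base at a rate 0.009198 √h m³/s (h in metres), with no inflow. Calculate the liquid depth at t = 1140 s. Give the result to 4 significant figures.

0.1624 m

With no inflow, A dh/dt = −0.009198 √h.
∫ h^(−1/2) dh = −(0.009198/A) ∫ dt, giving 2√h = 2√h₀ − (0.009198/A) t.
√h = √4.453 − 0.009198·1140/(2·3.071) = 2.11021 − 1.70722 = 0.402997.
h = 0.402997² = 0.162407 m.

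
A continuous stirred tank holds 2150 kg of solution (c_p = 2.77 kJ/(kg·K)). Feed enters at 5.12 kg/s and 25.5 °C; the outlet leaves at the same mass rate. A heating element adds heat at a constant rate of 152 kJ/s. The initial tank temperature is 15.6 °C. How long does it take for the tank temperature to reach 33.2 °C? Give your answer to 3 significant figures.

Unsteady energy balance on the tank contents: M c_p dT/dt = ṁ c_p (T_in − T) + 152.
τ = M/ṁ = 419.92 s; T_ss = T_in + Q̇/(ṁ c_p) = 36.218 °C.
T(t) = T_ss + (T₀ − T_ss) e^(−t/τ). Set T = 33.2:
e^(−t/τ) = (33.2 − 36.218)/(15.6 − 36.218) = 0.14636
t = −419.92 · ln(0.14636) = 806.97 s.

807 s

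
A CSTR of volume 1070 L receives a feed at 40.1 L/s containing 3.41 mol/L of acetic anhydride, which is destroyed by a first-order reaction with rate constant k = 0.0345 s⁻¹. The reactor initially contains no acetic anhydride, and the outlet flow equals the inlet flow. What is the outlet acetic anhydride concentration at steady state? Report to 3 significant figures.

V dC/dt = Q(C_in − C) − k V C.
Steady state (dC/dt = 0): C_ss = Q C_in/(Q + kV) = C_in/(1 + kV/Q).
C_ss = 40.1·3.41/(40.1 + 0.0345·1070) = 136.74/77.015 = 1.7755 mol/L.

1.78 mol/L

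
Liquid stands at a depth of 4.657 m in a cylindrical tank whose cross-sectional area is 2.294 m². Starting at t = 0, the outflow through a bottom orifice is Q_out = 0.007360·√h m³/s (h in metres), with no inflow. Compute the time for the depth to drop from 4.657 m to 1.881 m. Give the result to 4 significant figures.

490.3 s

With no inflow, A dh/dt = −0.007360 √h.
Separate and integrate: 2(√h − √h₀) = −(0.007360/A) t.
t = 2A(√h₀ − √h)/0.007360 = 2·2.294·(√4.657 − √1.881)/0.007360
  = 4.58800 × (2.15801 − 1.37150) / 0.007360 = 490.288 s.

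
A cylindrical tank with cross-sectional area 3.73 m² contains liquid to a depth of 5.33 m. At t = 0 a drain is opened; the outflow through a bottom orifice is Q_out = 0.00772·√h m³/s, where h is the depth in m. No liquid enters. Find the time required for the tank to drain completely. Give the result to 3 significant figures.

A dh/dt = −Q_out = −0.00772 √h.
This is separable: 2 d(√h)/dt = −0.00772/A, so √h = √h₀ − (0.00772/(2A)) t.
Tank is empty when √h = 0: t_empty = 2A√h₀/0.00772.
t_empty = 2·3.73·√5.33/0.00772 = 7.4600·2.3087/0.00772 = 2230.9 s.

2230 s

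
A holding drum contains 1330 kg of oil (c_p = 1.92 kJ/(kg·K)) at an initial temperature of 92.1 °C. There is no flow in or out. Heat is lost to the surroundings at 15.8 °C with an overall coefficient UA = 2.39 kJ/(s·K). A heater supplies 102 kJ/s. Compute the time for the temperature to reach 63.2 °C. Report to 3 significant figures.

M c_p dT/dt = −UA(T − T_amb) + Q̇.
τ = M c_p/UA = 1068.5 s; T_ss = T_amb + Q̇/UA = 15.8 + 102/2.39 = 58.478 °C.
T(t) = T_ss + (T₀ − T_ss)e^(−t/τ); set T = 63.2:
t = −τ ln[(T − T_ss)/(T₀ − T_ss)] = −1068.5 · ln(0.14045) = 2097.3 s.

2100 s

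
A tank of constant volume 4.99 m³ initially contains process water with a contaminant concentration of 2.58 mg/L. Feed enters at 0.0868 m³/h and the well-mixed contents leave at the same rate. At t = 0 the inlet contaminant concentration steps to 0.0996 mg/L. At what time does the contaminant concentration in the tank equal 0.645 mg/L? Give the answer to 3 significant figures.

Species balance: V dC/dt = Q(C_in − C) ⇒ τ = V/Q = 57.488 h.
C(t) = C_in + (C₀ − C_in) e^(−t/τ). Set C = 0.645 and solve for t:
e^(−t/τ) = (C − C_in)/(C₀ − C_in) = (0.645 − 0.0996)/(2.58 − 0.0996) = 0.21988
t = −τ ln(…) = 57.488 × 1.5147 = 87.075 h.

87.1 h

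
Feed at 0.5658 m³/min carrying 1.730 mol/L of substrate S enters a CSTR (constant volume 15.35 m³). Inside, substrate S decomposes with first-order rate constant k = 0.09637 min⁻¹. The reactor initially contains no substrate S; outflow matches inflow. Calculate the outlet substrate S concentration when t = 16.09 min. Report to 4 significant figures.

0.4225 mol/L

Species balance: V dC/dt = Q C_in − Q C − k V C.
This is linear with rate a = Q/V + k = 0.133230 min⁻¹.
C_ss = Q C_in/(Q + kV) = 0.478629 mol/L; C(t) = C_ss + (C₀ − C_ss) e^(−a t).
C(16.09) = 0.478629 + (-0.478629)·e^(−0.133230·16.09) = 0.478629 + (-0.478629)·0.117224 = 0.422522 mol/L.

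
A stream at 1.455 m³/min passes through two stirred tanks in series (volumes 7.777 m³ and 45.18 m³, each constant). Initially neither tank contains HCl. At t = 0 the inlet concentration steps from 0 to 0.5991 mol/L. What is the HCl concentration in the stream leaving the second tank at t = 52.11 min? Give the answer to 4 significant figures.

0.4640 mol/L

Species balance on tank i: dCᵢ/dt = (Cᵢ₋₁ − Cᵢ)/τᵢ with τᵢ = Vᵢ/Q.
τ₁ = 7.777/1.455 = 5.34502 min; τ₂ = 45.18/1.455 = 31.0515 min.
Tank 1: C₁ = C_in(1 − e^(−t/τ₁)). Tank 2 (τ₁ ≠ τ₂): C₂ = C_in[1 − (τ₁ e^(−t/τ₁) − τ₂ e^(−t/τ₂))/(τ₁ − τ₂)].
At t = 52.11: e^(−t/τ₁) = 5.83374e-05, e^(−t/τ₂) = 0.186714.
C₂ = 0.5991·[1 − (5.34502·5.83374e-05 − 31.0515·0.186714)/(-25.7065)] = 0.5991·0.774476 = 0.463988 mol/L.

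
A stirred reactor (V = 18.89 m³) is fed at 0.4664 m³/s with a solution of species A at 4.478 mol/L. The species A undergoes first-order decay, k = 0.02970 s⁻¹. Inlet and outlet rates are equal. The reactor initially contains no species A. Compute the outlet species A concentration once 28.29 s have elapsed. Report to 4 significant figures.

Accumulation = in − out − consumed: V dC/dt = Q C_in − Q C − k V C.
dC/dt = (Q/V) C_in − (Q/V + k) C; effective rate a = Q/V + k = 0.0246903 + 0.02970 = 0.0543903 s⁻¹.
C_ss = Q C_in/(Q + kV) = 2.03277 mol/L; C(t) = C_ss + (C₀ − C_ss) e^(−a t).
C(28.29) = 2.03277 + (-2.03277)·e^(−0.0543903·28.29) = 2.03277 + (-2.03277)·0.214660 = 1.59642 mol/L.

1.596 mol/L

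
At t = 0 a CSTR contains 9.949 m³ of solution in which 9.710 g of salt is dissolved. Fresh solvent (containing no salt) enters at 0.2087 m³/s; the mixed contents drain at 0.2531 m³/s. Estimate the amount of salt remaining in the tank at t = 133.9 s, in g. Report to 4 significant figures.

Let m(t) be the amount of salt. Volume: V(t) = V₀ + (Q_in − Q_out) t = 9.949 − 0.0444000 t; V(133.9) = 4.00384 m³.
Species balance (pure solvent in): dm/dt = −Q_out · m/V(t).
Separate: dm/m = −Q_out dt/V(t) ⇒ ln(m/m₀) = −(Q_out/(Q_in−Q_out)) ln(V/V₀).
m = m₀ (V₀/V)^(Q_out/(Q_in−Q_out)) = 9.710 × (9.949/4.00384)^(-5.70045) = 0.0541771 g.

0.05418 g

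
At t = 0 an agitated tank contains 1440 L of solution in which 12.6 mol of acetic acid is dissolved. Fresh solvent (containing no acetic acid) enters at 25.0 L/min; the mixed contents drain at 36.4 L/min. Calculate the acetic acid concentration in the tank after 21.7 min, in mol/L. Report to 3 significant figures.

Let m(t) be the amount of acetic acid. Volume: V(t) = V₀ + (Q_in − Q_out) t = 1440 − 11.400 t; V(21.7) = 1192.6 L.
Solute balance: dm/dt = 0 − Q_out C = −Q_out m/V(t).
dm/m = −Q_out dt/(V₀ − 11.400 t); integrating gives ln(m/m₀) = −(Q_out/(Q_in−Q_out)) ln(V/V₀).
m = m₀ (V₀/V)^(Q_out/(Q_in−Q_out)) = 12.6 × (1440/1192.6)^(-3.1930) = 6.9023 mol.
C = m/V = 6.9023/1192.6 = 0.0057875 mol/L.

0.00579 mol/L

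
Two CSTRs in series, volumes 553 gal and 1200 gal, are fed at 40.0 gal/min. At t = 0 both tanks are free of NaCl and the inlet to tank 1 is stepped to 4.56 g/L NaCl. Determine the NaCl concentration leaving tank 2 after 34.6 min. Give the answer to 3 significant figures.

2.21 g/L

Each tank obeys Vᵢ dCᵢ/dt = Q(Cᵢ₋₁ − Cᵢ), so τᵢ = Vᵢ/Q.
τ₁ = 553/40.0 = 13.825 min; τ₂ = 1200/40.0 = 30.000 min.
Solving the cascade with C₁(0)=C₂(0)=0 gives C₂(t) = C_in[1 − (τ₁ e^(−t/τ₁) − τ₂ e^(−t/τ₂))/(τ₁ − τ₂)].
At t = 34.6: e^(−t/τ₁) = 0.081863, e^(−t/τ₂) = 0.31558.
C₂ = 4.56·[1 − (13.825·0.081863 − 30.000·0.31558)/(-16.175)] = 4.56·0.48465 = 2.2100 g/L.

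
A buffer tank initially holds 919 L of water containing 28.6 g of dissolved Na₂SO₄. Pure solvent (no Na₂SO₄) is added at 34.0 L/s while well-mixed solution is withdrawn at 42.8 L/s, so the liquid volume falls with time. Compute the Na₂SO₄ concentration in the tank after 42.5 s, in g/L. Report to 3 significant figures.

0.00413 g/L

Let m(t) be the amount of Na₂SO₄. Volume: V(t) = V₀ + (Q_in − Q_out) t = 919 − 8.8000 t; V(42.5) = 545.00 L.
No Na₂SO₄ enters, so dm/dt = −Q_out · (m/V).
Separate: dm/m = −Q_out dt/V(t) ⇒ ln(m/m₀) = −(Q_out/(Q_in−Q_out)) ln(V/V₀).
m = m₀ (V₀/V)^(Q_out/(Q_in−Q_out)) = 28.6 × (919/545.00)^(-4.8636) = 2.2528 g.
C = m/V = 2.2528/545.00 = 0.0041335 g/L.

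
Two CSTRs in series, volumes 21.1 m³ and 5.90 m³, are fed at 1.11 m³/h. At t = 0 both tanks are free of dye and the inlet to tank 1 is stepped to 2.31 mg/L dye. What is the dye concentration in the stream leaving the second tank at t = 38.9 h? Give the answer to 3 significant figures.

1.90 mg/L

Species balance on tank i: dCᵢ/dt = (Cᵢ₋₁ − Cᵢ)/τᵢ with τᵢ = Vᵢ/Q.
τ₁ = 21.1/1.11 = 19.009 h; τ₂ = 5.90/1.11 = 5.3153 h.
Tank 1: C₁ = C_in(1 − e^(−t/τ₁)). Tank 2 (τ₁ ≠ τ₂): C₂ = C_in[1 − (τ₁ e^(−t/τ₁) − τ₂ e^(−t/τ₂))/(τ₁ − τ₂)].
At t = 38.9: e^(−t/τ₁) = 0.12920, e^(−t/τ₂) = 0.00066317.
C₂ = 2.31·[1 − (19.009·0.12920 − 5.3153·0.00066317)/(13.694)] = 2.31·0.82091 = 1.8963 mg/L.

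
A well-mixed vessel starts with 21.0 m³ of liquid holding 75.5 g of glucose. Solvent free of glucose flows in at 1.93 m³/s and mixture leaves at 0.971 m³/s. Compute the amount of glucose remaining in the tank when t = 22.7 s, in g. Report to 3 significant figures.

36.7 g

Total volume: dV/dt = Q_in − Q_out = 0.95900 m³/s, so V(t) = 21.0 + 0.95900 t and V(22.7) = 42.769 m³.
No glucose enters, so dm/dt = −Q_out · (m/V).
dm/m = −Q_out dt/(V₀ + 0.95900 t); integrating gives ln(m/m₀) = −(Q_out/(Q_in−Q_out)) ln(V/V₀).
m = m₀ (V₀/V)^(Q_out/(Q_in−Q_out)) = 75.5 × (21.0/42.769)^(1.0125) = 36.742 g.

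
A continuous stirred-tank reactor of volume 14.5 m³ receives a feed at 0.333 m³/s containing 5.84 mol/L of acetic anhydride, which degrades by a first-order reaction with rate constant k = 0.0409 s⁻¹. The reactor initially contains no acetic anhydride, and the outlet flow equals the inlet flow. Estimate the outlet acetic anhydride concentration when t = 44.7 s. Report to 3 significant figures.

1.98 mol/L

V dC/dt = Q(C_in − C) − k V C.
This is linear with rate a = Q/V + k = 0.063866 s⁻¹.
C_ss = Q C_in/(Q + kV) = 2.1000 mol/L; C(t) = C_ss + (C₀ − C_ss) e^(−a t).
C(44.7) = 2.1000 + (-2.1000)·e^(−0.063866·44.7) = 2.1000 + (-2.1000)·0.057568 = 1.9791 mol/L.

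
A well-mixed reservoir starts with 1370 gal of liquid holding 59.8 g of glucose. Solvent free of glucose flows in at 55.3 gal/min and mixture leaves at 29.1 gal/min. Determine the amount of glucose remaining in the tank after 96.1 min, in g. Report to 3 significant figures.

18.8 g

Total volume: dV/dt = Q_in − Q_out = 26.200 gal/min, so V(t) = 1370 + 26.200 t and V(96.1) = 3887.8 gal.
No glucose enters, so dm/dt = −Q_out · (m/V).
Separate: dm/m = −Q_out dt/V(t) ⇒ ln(m/m₀) = −(Q_out/(Q_in−Q_out)) ln(V/V₀).
m = m₀ (V₀/V)^(Q_out/(Q_in−Q_out)) = 59.8 × (1370/3887.8)^(1.1107) = 18.775 g.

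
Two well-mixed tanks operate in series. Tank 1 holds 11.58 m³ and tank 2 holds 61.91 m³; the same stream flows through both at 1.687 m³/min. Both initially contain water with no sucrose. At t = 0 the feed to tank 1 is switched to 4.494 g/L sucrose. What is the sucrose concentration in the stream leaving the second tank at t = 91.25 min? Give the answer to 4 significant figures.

Each tank obeys Vᵢ dCᵢ/dt = Q(Cᵢ₋₁ − Cᵢ), so τᵢ = Vᵢ/Q.
τ₁ = 11.58/1.687 = 6.86426 min; τ₂ = 61.91/1.687 = 36.6983 min.
Solving the cascade with C₁(0)=C₂(0)=0 gives C₂(t) = C_in[1 − (τ₁ e^(−t/τ₁) − τ₂ e^(−t/τ₂))/(τ₁ − τ₂)].
At t = 91.25: e^(−t/τ₁) = 1.68541e-06, e^(−t/τ₂) = 0.0832013.
C₂ = 4.494·[1 − (6.86426·1.68541e-06 − 36.6983·0.0832013)/(-29.8340)] = 4.494·0.897656 = 4.03407 g/L.

4.034 g/L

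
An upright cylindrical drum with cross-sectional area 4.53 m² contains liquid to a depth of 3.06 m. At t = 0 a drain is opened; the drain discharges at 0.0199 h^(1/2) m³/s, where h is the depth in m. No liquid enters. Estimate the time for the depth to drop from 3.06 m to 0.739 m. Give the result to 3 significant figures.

405 s

A dh/dt = −Q_out = −0.0199 √h.
Separate and integrate: 2(√h − √h₀) = −(0.0199/A) t.
t = 2A(√h₀ − √h)/0.0199 = 2·4.53·(√3.06 − √0.739)/0.0199
  = 9.0600 × (1.7493 − 0.85965) / 0.0199 = 405.03 s.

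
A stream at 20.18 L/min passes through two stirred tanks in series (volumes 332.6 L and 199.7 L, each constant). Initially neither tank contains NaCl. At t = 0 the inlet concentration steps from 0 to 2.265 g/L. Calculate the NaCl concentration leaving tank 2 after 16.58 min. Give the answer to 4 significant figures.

Time constants: τᵢ = Vᵢ/Q for each well-mixed tank.
τ₁ = 332.6/20.18 = 16.4817 min; τ₂ = 199.7/20.18 = 9.89594 min.
Tank 1: C₁ = C_in(1 − e^(−t/τ₁)). Tank 2 (τ₁ ≠ τ₂): C₂ = C_in[1 − (τ₁ e^(−t/τ₁) − τ₂ e^(−t/τ₂))/(τ₁ − τ₂)].
At t = 16.58: e^(−t/τ₁) = 0.365691, e^(−t/τ₂) = 0.187227.
C₂ = 2.265·[1 − (16.4817·0.365691 − 9.89594·0.187227)/(6.58573)] = 2.265·0.366142 = 0.829312 g/L.

0.8293 g/L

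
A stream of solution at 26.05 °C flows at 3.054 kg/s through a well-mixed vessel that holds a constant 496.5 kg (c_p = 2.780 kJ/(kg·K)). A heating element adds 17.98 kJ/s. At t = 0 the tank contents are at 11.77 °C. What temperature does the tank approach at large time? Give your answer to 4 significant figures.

M c_p dT/dt = ṁ c_p (T_in − T) + Q̇.
At steady state dT/dt = 0 ⇒ T_ss = T_in + Q̇/(ṁ c_p) = 26.05 + 17.98/(3.054·2.780) = 28.1678 °C.

28.17 °C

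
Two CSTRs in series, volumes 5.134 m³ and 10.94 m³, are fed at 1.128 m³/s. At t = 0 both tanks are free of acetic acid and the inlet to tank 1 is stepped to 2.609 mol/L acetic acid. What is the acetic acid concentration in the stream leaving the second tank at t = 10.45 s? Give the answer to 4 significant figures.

Time constants: τᵢ = Vᵢ/Q for each well-mixed tank.
τ₁ = 5.134/1.128 = 4.55142 s; τ₂ = 10.94/1.128 = 9.69858 s.
Solving the cascade with C₁(0)=C₂(0)=0 gives C₂(t) = C_in[1 − (τ₁ e^(−t/τ₁) − τ₂ e^(−t/τ₂))/(τ₁ − τ₂)].
At t = 10.45: e^(−t/τ₁) = 0.100662, e^(−t/τ₂) = 0.340453.
C₂ = 2.609·[1 − (4.55142·0.100662 − 9.69858·0.340453)/(-5.14716)] = 2.609·0.447509 = 1.16755 mol/L.

1.168 mol/L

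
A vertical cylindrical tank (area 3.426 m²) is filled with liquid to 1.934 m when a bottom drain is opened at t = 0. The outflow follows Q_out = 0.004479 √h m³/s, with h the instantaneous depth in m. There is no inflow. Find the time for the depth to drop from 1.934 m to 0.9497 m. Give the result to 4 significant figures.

636.6 s

Volume balance on the tank: A dh/dt = −0.004479 √h.
∫ h^(−1/2) dh = −(0.004479/A) ∫ dt, giving 2√h = 2√h₀ − (0.004479/A) t.
t = 2A(√h₀ − √h)/0.004479 = 2·3.426·(√1.934 − √0.9497)/0.004479
  = 6.85200 × (1.39068 − 0.974526) / 0.004479 = 636.641 s.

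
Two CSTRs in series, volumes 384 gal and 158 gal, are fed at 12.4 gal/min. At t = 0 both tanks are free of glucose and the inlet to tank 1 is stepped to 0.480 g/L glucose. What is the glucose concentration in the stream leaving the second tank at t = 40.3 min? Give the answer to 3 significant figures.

0.272 g/L

Each tank obeys Vᵢ dCᵢ/dt = Q(Cᵢ₋₁ − Cᵢ), so τᵢ = Vᵢ/Q.
τ₁ = 384/12.4 = 30.968 min; τ₂ = 158/12.4 = 12.742 min.
Solving the cascade with C₁(0)=C₂(0)=0 gives C₂(t) = C_in[1 − (τ₁ e^(−t/τ₁) − τ₂ e^(−t/τ₂))/(τ₁ − τ₂)].
At t = 40.3: e^(−t/τ₁) = 0.27216, e^(−t/τ₂) = 0.042308.
C₂ = 0.480·[1 − (30.968·0.27216 − 12.742·0.042308)/(18.226)] = 0.480·0.56714 = 0.27223 g/L.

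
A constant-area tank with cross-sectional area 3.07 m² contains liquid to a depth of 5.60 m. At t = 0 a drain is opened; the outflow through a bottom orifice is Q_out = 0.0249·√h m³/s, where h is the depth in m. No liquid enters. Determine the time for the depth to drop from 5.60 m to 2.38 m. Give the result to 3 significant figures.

A dh/dt = −Q_out = −0.0249 √h.
Separate and integrate: 2(√h − √h₀) = −(0.0249/A) t.
t = 2A(√h₀ − √h)/0.0249 = 2·3.07·(√5.60 − √2.38)/0.0249
  = 6.1400 × (2.3664 − 1.5427) / 0.0249 = 203.11 s.

203 s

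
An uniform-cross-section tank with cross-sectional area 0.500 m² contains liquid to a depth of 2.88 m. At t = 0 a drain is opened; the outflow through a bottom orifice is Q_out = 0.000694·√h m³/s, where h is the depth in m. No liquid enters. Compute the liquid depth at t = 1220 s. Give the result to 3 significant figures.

0.723 m

Unsteady balance on liquid volume: A dh/dt = −0.000694 √h.
Separate and integrate: 2(√h − √h₀) = −(0.000694/A) t.
√h = √2.88 − 0.000694·1220/(2·0.500) = 1.6971 − 0.84668 = 0.85038.
h = 0.85038² = 0.72314 m.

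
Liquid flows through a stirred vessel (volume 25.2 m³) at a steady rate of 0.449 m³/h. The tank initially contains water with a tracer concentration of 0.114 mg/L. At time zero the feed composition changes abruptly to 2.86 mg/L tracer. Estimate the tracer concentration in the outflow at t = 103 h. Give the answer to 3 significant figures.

Accumulation = in − out for the solute gives V dC/dt = Q(C_in − C).
Rewrite as dC/dt + C/τ = C_in/τ, τ = V/Q = 56.125 h.
Integrating: C(t) = C_in + (C₀ − C_in) e^(−t/τ).
C(103) = 2.86 + (0.114 − 2.86)·e^(−103/56.125) = 2.86 + (-2.7460)·0.15958 = 2.4218 mg/L.

2.42 mg/L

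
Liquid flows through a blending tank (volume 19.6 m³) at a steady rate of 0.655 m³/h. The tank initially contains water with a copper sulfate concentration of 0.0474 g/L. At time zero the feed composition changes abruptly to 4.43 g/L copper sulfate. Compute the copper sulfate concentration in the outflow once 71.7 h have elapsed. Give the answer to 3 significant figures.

4.03 g/L

Mass balance on the solute (V constant): V dC/dt = Q(C_in − C).
So dC/dt = (C_in − C)/τ with τ = V/Q = 19.6/0.655 = 29.924 h.
Integrating: C(t) = C_in + (C₀ − C_in) e^(−t/τ).
C(71.7) = 4.43 + (0.0474 − 4.43)·e^(−71.7/29.924) = 4.43 + (-4.3826)·0.091073 = 4.0309 g/L.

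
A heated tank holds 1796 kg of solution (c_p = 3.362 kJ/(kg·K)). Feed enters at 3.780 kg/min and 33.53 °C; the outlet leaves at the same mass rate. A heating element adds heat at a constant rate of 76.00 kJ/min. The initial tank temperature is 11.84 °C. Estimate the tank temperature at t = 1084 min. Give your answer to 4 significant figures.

36.68 °C

M c_p dT/dt = ṁ c_p (T_in − T) + Q̇.
Rearrange: dT/dt = (T_ss − T)/τ with τ = M/ṁ = 475.132 min and T_ss = T_in + Q̇/(ṁ c_p) = 39.5103 °C.
T approaches T_ss exponentially: T(t) = T_ss + (T₀ − T_ss) e^(−t/τ).
T(1084) = 39.5103 + (-27.6703)·e^(−1084/475.132) = 39.5103 + (-27.6703)·0.102134 = 36.6842 °C.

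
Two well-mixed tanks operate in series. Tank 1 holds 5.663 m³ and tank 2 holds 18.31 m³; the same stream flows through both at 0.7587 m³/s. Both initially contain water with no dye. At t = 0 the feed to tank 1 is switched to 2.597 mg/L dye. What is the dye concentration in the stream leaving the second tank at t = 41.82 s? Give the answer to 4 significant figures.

Species balance on tank i: dCᵢ/dt = (Cᵢ₋₁ − Cᵢ)/τᵢ with τᵢ = Vᵢ/Q.
τ₁ = 5.663/0.7587 = 7.46408 s; τ₂ = 18.31/0.7587 = 24.1334 s.
Solving the cascade with C₁(0)=C₂(0)=0 gives C₂(t) = C_in[1 − (τ₁ e^(−t/τ₁) − τ₂ e^(−t/τ₂))/(τ₁ − τ₂)].
At t = 41.82: e^(−t/τ₁) = 0.00368741, e^(−t/τ₂) = 0.176776.
C₂ = 2.597·[1 − (7.46408·0.00368741 − 24.1334·0.176776)/(-16.6693)] = 2.597·0.745719 = 1.93663 mg/L.

1.937 mg/L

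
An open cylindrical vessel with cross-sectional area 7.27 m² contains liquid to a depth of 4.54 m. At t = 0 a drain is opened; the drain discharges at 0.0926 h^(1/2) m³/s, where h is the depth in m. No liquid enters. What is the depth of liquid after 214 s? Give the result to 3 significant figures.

0.590 m

Unsteady balance on liquid volume: A dh/dt = −0.0926 √h.
This is separable: 2 d(√h)/dt = −0.0926/A, so √h = √h₀ − (0.0926/(2A)) t.
√h = √4.54 − 0.0926·214/(2·7.27) = 2.1307 − 1.3629 = 0.76784.
h = 0.76784² = 0.58958 m.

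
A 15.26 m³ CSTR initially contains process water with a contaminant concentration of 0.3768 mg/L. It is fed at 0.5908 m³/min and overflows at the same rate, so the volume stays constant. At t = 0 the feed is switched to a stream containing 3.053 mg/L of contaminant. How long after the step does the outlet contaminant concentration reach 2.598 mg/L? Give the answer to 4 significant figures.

45.77 min

Species balance on the tank: V dC/dt = Q(C_in − C), so τ = V/Q = 25.8294 min.
C(t) = C_in + (C₀ − C_in) e^(−t/τ). Set C = 2.598 and solve for t:
e^(−t/τ) = (C − C_in)/(C₀ − C_in) = (2.598 − 3.053)/(0.3768 − 3.053) = 0.170017
t = −τ ln(…) = 25.8294 × 1.77186 = 45.7659 min.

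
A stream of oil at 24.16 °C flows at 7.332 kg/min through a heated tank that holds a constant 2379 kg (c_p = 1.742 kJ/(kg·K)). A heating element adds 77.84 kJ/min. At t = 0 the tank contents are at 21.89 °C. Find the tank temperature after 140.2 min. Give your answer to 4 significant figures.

24.82 °C

M c_p dT/dt = ṁ c_p (T_in − T) + Q̇.
τ = M/ṁ = 324.468 min; T_ss = T_in + Q̇/(ṁ c_p) = 24.16 + 77.84/(7.332·1.742) = 30.2544 °C.
Solution: T(t) = T_ss + (T₀ − T_ss) e^(−t/τ).
T(140.2) = 30.2544 + (-8.36442)·e^(−140.2/324.468) = 30.2544 + (-8.36442)·0.649150 = 24.8247 °C.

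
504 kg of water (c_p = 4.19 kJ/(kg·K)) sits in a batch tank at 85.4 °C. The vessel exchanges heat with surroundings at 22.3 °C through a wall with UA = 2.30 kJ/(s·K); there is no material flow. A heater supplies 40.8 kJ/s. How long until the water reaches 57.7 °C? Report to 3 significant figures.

Unsteady energy balance on the tank contents: M c_p dT/dt = −UA(T − T_amb) + Q̇.
τ = M c_p/UA = 918.16 s; T_ss = T_amb + Q̇/UA = 22.3 + 40.8/2.30 = 40.039 °C.
T(t) = T_ss + (T₀ − T_ss)e^(−t/τ); set T = 57.7:
t = −τ ln[(T − T_ss)/(T₀ − T_ss)] = −918.16 · ln(0.38934) = 866.10 s.

866 s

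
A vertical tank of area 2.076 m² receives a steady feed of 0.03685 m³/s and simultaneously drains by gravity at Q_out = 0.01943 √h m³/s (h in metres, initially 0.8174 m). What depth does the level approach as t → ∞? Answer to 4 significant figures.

Unsteady balance on liquid volume: A dh/dt = Q_in − 0.01943 √h. At steady state dh/dt = 0:
Q_in = 0.01943 √h_ss ⇒ √h_ss = 0.03685/0.01943 = 1.89655.
h_ss = 1.89655² = 3.59691 m. (Since h₀ = 0.8174 m < h_ss, the level will rise toward this value.)

3.597 m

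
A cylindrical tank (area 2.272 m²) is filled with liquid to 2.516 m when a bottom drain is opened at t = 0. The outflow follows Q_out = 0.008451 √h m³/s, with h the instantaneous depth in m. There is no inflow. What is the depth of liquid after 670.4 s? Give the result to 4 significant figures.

With no inflow, A dh/dt = −0.008451 √h.
Separate and integrate: 2(√h − √h₀) = −(0.008451/A) t.
√h = √2.516 − 0.008451·670.4/(2·2.272) = 1.58619 − 1.24682 = 0.339370.
h = 0.339370² = 0.115172 m.

0.1152 m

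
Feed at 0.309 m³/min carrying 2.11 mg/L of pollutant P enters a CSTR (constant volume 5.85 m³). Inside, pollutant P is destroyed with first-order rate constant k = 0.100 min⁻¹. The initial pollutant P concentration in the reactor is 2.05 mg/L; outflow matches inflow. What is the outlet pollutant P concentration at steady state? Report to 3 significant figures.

0.729 mg/L

V dC/dt = Q(C_in − C) − k V C.
At steady state: 0 = Q C_in − (Q + kV) C_ss, so C_ss = Q C_in/(Q + kV).
C_ss = 0.309·2.11/(0.309 + 0.100·5.85) = 0.65199/0.89400 = 0.72930 mg/L.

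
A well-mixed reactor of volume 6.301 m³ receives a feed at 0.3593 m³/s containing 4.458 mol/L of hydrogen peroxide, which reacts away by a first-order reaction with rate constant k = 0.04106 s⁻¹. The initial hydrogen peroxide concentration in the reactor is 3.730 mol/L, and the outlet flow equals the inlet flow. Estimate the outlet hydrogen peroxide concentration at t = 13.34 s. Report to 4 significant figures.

Species balance: V dC/dt = Q C_in − Q C − k V C.
This is linear with rate a = Q/V + k = 0.0980827 s⁻¹.
C_ss = Q C_in/(Q + kV) = 2.59176 mol/L; C(t) = C_ss + (C₀ − C_ss) e^(−a t).
C(13.34) = 2.59176 + (1.13824)·e^(−0.0980827·13.34) = 2.59176 + (1.13824)·0.270246 = 2.89937 mol/L.

2.899 mol/L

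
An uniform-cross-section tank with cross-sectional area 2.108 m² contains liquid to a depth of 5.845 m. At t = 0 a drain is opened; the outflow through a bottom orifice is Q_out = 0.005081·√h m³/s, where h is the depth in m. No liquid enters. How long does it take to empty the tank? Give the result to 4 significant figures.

2006 s

A dh/dt = −Q_out = −0.005081 √h.
This is separable: 2 d(√h)/dt = −0.005081/A, so √h = √h₀ − (0.005081/(2A)) t.
Set h = 0: 2√h₀ = (0.005081/A) t_empty ⇒ t_empty = 2A√h₀/0.005081.
t_empty = 2·2.108·√5.845/0.005081 = 4.21600·2.41764/0.005081 = 2006.06 s.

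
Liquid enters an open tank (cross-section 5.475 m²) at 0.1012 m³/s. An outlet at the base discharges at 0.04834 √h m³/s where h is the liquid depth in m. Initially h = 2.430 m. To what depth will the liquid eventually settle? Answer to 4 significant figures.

4.383 m

A dh/dt = Q_in − 0.04834 √h. Steady state requires inflow = outflow:
Q_in = 0.04834 √h_ss ⇒ √h_ss = 0.1012/0.04834 = 2.09350.
h_ss = 2.09350² = 4.38276 m. (Since h₀ = 2.430 m < h_ss, the level will rise toward this value.)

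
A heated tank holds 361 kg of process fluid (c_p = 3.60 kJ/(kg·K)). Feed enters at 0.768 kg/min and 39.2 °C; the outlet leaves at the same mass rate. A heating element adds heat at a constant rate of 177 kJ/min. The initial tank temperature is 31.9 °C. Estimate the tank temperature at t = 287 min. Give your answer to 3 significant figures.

Heat balance on the well-mixed liquid: M c_p dT/dt = ṁ c_p (T_in − T) + 177.
Rearrange: dT/dt = (T_ss − T)/τ with τ = M/ṁ = 470.05 min and T_ss = T_in + Q̇/(ṁ c_p) = 103.22 °C.
Integrating: T(t) = T_ss + (T₀ − T_ss) e^(−t/τ).
T(287) = 103.22 + (-71.319)·e^(−287/470.05) = 103.22 + (-71.319)·0.54304 = 64.490 °C.

64.5 °C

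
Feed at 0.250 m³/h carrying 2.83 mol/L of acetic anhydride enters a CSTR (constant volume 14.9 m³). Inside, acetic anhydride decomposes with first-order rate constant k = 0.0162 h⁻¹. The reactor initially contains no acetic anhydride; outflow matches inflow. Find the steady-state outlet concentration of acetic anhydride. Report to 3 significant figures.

1.44 mol/L

Species balance: V dC/dt = Q C_in − Q C − k V C.
At steady state: 0 = Q C_in − (Q + kV) C_ss, so C_ss = Q C_in/(Q + kV).
C_ss = 0.250·2.83/(0.250 + 0.0162·14.9) = 0.70750/0.49138 = 1.4398 mol/L.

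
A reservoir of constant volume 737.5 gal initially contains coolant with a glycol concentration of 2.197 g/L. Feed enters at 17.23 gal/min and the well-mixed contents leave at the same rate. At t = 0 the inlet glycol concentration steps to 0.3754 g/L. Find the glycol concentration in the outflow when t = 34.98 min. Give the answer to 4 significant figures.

Unsteady species balance (constant V, well mixed): V dC/dt = Q(C_in − C).
So dC/dt = (C_in − C)/τ with τ = V/Q = 737.5/17.23 = 42.8033 min.
This is linear first-order; C(t) = C_in + (C₀ − C_in) e^(−t/τ).
C(34.98) = 0.3754 + (2.197 − 0.3754)·e^(−34.98/42.8033) = 0.3754 + (1.82160)·0.441654 = 1.17992 g/L.

1.180 g/L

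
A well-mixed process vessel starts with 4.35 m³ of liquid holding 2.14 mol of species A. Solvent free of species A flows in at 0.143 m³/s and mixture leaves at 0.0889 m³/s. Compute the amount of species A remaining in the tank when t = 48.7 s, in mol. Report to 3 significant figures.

0.983 mol

Total volume: dV/dt = Q_in − Q_out = 0.054100 m³/s, so V(t) = 4.35 + 0.054100 t and V(48.7) = 6.9847 m³.
No species A enters, so dm/dt = −Q_out · (m/V).
dm/m = −Q_out dt/(V₀ + 0.054100 t); integrating gives ln(m/m₀) = −(Q_out/(Q_in−Q_out)) ln(V/V₀).
m = m₀ (V₀/V)^(Q_out/(Q_in−Q_out)) = 2.14 × (4.35/6.9847)^(1.6433) = 0.98281 mol.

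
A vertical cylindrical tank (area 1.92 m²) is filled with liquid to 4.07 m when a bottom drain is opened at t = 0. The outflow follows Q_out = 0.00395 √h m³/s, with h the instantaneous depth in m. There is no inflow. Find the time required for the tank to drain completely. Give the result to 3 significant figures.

Accumulation of liquid (constant cross-section A): A dh/dt = −0.00395 √h.
Separate and integrate: 2(√h − √h₀) = −(0.00395/A) t.
Set h = 0: 2√h₀ = (0.00395/A) t_empty ⇒ t_empty = 2A√h₀/0.00395.
t_empty = 2·1.92·√4.07/0.00395 = 3.8400·2.0174/0.00395 = 1961.2 s.

1960 s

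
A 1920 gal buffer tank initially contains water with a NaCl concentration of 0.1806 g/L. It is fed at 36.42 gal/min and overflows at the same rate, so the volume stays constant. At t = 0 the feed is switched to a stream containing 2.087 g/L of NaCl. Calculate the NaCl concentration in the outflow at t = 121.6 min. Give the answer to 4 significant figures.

1.897 g/L

Species balance on the tank: V dC/dt = Q(C_in − C).
So dC/dt = (C_in − C)/τ with τ = V/Q = 1920/36.42 = 52.7183 min.
Solution: C(t) = C_in + (C₀ − C_in) e^(−t/τ).
C(121.6) = 2.087 + (0.1806 − 2.087)·e^(−121.6/52.7183) = 2.087 + (-1.90640)·0.0995993 = 1.89712 g/L.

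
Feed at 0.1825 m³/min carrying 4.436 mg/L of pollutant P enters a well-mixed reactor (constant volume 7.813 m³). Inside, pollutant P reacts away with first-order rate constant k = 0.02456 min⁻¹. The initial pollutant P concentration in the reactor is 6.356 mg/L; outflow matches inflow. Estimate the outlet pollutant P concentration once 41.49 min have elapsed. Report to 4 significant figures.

2.737 mg/L

Species balance: V dC/dt = Q C_in − Q C − k V C.
This is linear with rate a = Q/V + k = 0.0479185 min⁻¹.
C_ss = Q C_in/(Q + kV) = 2.16239 mg/L; C(t) = C_ss + (C₀ − C_ss) e^(−a t).
C(41.49) = 2.16239 + (4.19361)·e^(−0.0479185·41.49) = 2.16239 + (4.19361)·0.136950 = 2.73670 mg/L.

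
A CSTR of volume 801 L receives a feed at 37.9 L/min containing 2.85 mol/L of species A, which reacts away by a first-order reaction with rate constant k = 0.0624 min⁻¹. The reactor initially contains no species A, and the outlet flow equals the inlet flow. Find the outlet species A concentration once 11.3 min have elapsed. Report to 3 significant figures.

Species balance: V dC/dt = Q C_in − Q C − k V C.
dC/dt = (Q/V) C_in − (Q/V + k) C; effective rate a = Q/V + k = 0.047316 + 0.0624 = 0.10972 min⁻¹.
C_ss = Q C_in/(Q + kV) = 1.2291 mol/L; C(t) = C_ss + (C₀ − C_ss) e^(−a t).
C(11.3) = 1.2291 + (-1.2291)·e^(−0.10972·11.3) = 1.2291 + (-1.2291)·0.28945 = 0.87333 mol/L.

0.873 mol/L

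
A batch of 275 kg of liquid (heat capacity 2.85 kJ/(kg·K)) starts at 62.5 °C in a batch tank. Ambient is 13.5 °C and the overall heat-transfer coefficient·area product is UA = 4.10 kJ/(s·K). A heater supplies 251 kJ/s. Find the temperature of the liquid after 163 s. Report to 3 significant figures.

69.5 °C

Lumped-capacitance energy balance: M c_p dT/dt = UA(T_amb − T) + Q̇.
dT/dt = (T_ss − T)/τ with T_ss = T_amb + Q̇/UA = 13.5 + 251/4.10 = 74.720 °C, τ = M c_p/UA = 275·2.85/4.10 = 191.16 s.
This is linear first-order; T(t) = T_ss + (T₀ − T_ss) e^(−t/τ).
T(163) = 74.720 + (-12.220)·0.42626 = 69.511 °C.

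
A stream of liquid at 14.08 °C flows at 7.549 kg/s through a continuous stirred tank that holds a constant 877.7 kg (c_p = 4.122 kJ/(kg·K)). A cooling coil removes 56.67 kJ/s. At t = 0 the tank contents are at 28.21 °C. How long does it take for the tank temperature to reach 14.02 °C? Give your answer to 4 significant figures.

Energy balance: M c_p dT/dt = ṁ c_p (T_in − T) − 56.67.
τ = M/ṁ = 116.267 s; T_ss = T_in − Q̇/(ṁ c_p) = 12.2588 °C.
T(t) = T_ss + (T₀ − T_ss) e^(−t/τ). Set T = 14.02:
e^(−t/τ) = (14.02 − 12.2588)/(28.21 − 12.2588) = 0.110411
t = −116.267 · ln(0.110411) = 256.199 s.

256.2 s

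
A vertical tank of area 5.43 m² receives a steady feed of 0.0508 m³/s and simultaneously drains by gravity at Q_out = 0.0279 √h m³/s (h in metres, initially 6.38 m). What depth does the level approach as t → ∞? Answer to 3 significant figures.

3.32 m

A dh/dt = Q_in − 0.0279 √h. Steady state requires inflow = outflow:
Q_in = 0.0279 √h_ss ⇒ √h_ss = 0.0508/0.0279 = 1.8208.
h_ss = 1.8208² = 3.3153 m. (Since h₀ = 6.38 m > h_ss, the level will fall toward this value.)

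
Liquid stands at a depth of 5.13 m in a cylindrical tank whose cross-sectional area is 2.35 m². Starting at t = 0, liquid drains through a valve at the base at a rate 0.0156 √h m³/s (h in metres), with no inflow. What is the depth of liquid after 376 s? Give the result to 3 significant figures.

Mass balance (ρ constant): A dh/dt = −0.0156 √h.
∫ h^(−1/2) dh = −(0.0156/A) ∫ dt, giving 2√h = 2√h₀ − (0.0156/A) t.
√h = √5.13 − 0.0156·376/(2·2.35) = 2.2650 − 1.2480 = 1.0170.
h = 1.0170² = 1.0342 m.

1.03 m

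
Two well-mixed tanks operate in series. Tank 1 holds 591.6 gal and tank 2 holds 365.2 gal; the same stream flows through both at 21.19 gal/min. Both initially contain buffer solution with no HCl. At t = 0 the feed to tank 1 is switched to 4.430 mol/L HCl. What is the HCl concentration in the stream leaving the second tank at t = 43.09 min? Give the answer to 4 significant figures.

Time constants: τᵢ = Vᵢ/Q for each well-mixed tank.
τ₁ = 591.6/21.19 = 27.9188 min; τ₂ = 365.2/21.19 = 17.2345 min.
Solving the cascade with C₁(0)=C₂(0)=0 gives C₂(t) = C_in[1 − (τ₁ e^(−t/τ₁) − τ₂ e^(−t/τ₂))/(τ₁ − τ₂)].
At t = 43.09: e^(−t/τ₁) = 0.213653, e^(−t/τ₂) = 0.0820677.
C₂ = 4.430·[1 − (27.9188·0.213653 − 17.2345·0.0820677)/(10.6843)] = 4.430·0.574091 = 2.54322 mol/L.

2.543 mol/L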